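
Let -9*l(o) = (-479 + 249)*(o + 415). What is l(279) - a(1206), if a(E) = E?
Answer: 148766/9 ≈ 16530.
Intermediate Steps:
l(o) = 95450/9 + 230*o/9 (l(o) = -(-479 + 249)*(o + 415)/9 = -(-230)*(415 + o)/9 = -(-95450 - 230*o)/9 = 95450/9 + 230*o/9)
l(279) - a(1206) = (95450/9 + (230/9)*279) - 1*1206 = (95450/9 + 7130) - 1206 = 159620/9 - 1206 = 148766/9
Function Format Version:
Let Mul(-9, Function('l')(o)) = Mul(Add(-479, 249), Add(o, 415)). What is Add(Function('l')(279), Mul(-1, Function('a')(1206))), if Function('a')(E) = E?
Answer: Rational(148766, 9) ≈ 16530.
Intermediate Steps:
Function('l')(o) = Add(Rational(95450, 9), Mul(Rational(230, 9), o)) (Function('l')(o) = Mul(Rational(-1, 9), Mul(Add(-479, 249), Add(o, 415))) = Mul(Rational(-1, 9), Mul(-230, Add(415, o))) = Mul(Rational(-1, 9), Add(-95450, Mul(-230, o))) = Add(Rational(95450, 9), Mul(Rational(230, 9), o)))
Add(Function('l')(279), Mul(-1, Function('a')(1206))) = Add(Add(Rational(95450, 9), Mul(Rational(230, 9), 279)), Mul(-1, 1206)) = Add(Add(Rational(95450, 9), 7130), -1206) = Add(Rational(159620, 9), -1206) = Rational(148766, 9)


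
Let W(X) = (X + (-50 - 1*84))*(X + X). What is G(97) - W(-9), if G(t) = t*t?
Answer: 6835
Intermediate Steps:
G(t) = t**2
W(X) = 2*X*(-134 + X) (W(X) = (X + (-50 - 84))*(2*X) = (X - 134)*(2*X) = (-134 + X)*(2*X) = 2*X*(-134 + X))
G(97) - W(-9) = 97**2 - 2*(-9)*(-134 - 9) = 9409 - 2*(-9)*(-143) = 9409 - 1*2574 = 9409 - 2574 = 6835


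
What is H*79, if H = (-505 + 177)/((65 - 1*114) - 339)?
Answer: 6478/97 ≈ 66.783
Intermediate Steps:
H = 82/97 (H = -328/((65 - 114) - 339) = -328/(-49 - 339) = -328/(-388) = -328*(-1/388) = 82/97 ≈ 0.84536)
H*79 = (82/97)*79 = 6478/97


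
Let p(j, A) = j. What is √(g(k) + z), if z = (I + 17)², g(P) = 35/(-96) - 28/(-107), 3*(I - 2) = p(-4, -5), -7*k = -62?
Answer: √2057576830/2568 ≈ 17.664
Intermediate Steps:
k = 62/7 (k = -⅐*(-62) = 62/7 ≈ 8.8571)
I = ⅔ (I = 2 + (⅓)*(-4) = 2 - 4/3 = ⅔ ≈ 0.66667)
g(P) = -1057/10272 (g(P) = 35*(-1/96) - 28*(-1/107) = -35/96 + 28/107 = -1057/10272)
z = 2809/9 (z = (⅔ + 17)² = (53/3)² = 2809/9 ≈ 312.11)
√(g(k) + z) = √(-1057/10272 + 2809/9) = √(9614845/30816) = √2057576830/2568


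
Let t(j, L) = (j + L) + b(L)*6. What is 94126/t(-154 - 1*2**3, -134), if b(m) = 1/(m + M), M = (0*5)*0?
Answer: -6306442/19835 ≈ -317.95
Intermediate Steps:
M = 0 (M = 0*0 = 0)
b(m) = 1/m (b(m) = 1/(m + 0) = 1/m)
t(j, L) = L + j + 6/L (t(j, L) = (j + L) + 6/L = (L + j) + 6/L = L + j + 6/L)
94126/t(-154 - 1*2**3, -134) = 94126/(-134 + (-154 - 1*2**3) + 6/(-134)) = 94126/(-134 + (-154 - 1*8) + 6*(-1/134)) = 94126/(-134 + (-154 - 8) - 3/67) = 94126/(-134 - 162 - 3/67) = 94126/(-19835/67) = 94126*(-67/19835) = -6306442/19835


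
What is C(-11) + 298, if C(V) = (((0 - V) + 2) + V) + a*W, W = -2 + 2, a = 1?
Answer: 300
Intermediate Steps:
W = 0
C(V) = 2 (C(V) = (((0 - V) + 2) + V) + 1*0 = ((-V + 2) + V) + 0 = ((2 - V) + V) + 0 = 2 + 0 = 2)
C(-11) + 298 = 2 + 298 = 300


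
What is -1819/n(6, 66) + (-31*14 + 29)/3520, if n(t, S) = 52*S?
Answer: -17711/27456 ≈ -0.64507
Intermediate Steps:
-1819/n(6, 66) + (-31*14 + 29)/3520 = -1819/(52*66) + (-31*14 + 29)/3520 = -1819/3432 + (-434 + 29)*(1/3520) = -1819*1/3432 - 405*1/3520 = -1819/3432 - 81/704 = -17711/27456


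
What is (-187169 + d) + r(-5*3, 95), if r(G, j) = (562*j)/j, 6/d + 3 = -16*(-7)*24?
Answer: -167013263/895 ≈ -1.8661e+5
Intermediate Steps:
d = 2/895 (d = 6/(-3 - 16*(-7)*24) = 6/(-3 + 112*24) = 6/(-3 + 2688) = 6/2685 = 6*(1/2685) = 2/895 ≈ 0.0022346)
r(G, j) = 562
(-187169 + d) + r(-5*3, 95) = (-187169 + 2/895) + 562 = -167516253/895 + 562 = -167013263/895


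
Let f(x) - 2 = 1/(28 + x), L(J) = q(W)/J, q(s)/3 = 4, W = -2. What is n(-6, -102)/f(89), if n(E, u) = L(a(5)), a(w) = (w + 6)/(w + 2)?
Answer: 9828/2585 ≈ 3.8019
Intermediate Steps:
q(s) = 12 (q(s) = 3*4 = 12)
a(w) = (6 + w)/(2 + w)
L(J) = 12/J
n(E, u) = 84/11 (n(E, u) = 12/(((6 + 5)/(2 + 5))) = 12/((11/7)) = 12/(((⅐)*11)) = 12/(11/7) = 12*(7/11) = 84/11)
f(x) = 2 + 1/(28 + x)
n(-6, -102)/f(89) = 84/(11*(((57 + 2*89)/(28 + 89)))) = 84/(11*(((57 + 178)/117))) = 84/(11*(((1/117)*235))) = 84/(11*(235/117)) = (84/11)*(117/235) = 9828/2585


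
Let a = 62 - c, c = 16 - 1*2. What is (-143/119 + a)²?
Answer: 31013761/14161 ≈ 2190.1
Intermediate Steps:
c = 14 (c = 16 - 2 = 14)
a = 48 (a = 62 - 1*14 = 62 - 14 = 48)
(-143/119 + a)² = (-143/119 + 48)² = (5569/119)² = 31013761/14161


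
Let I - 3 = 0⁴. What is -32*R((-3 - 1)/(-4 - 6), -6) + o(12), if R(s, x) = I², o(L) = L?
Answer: -276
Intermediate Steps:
I = 3 (I = 3 + 0⁴ = 3 + 0 = 3)
R(s, x) = 9 (R(s, x) = 3² = 9)
-32*R((-3 - 1)/(-4 - 6), -6) + o(12) = -32*9 + 12 = -288 + 12 = -276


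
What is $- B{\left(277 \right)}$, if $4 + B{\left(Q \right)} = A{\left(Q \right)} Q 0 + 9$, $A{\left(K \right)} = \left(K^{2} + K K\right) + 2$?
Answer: $-5$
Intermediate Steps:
$A{\left(K \right)} = 2 + 2 K^{2}$ ($A{\left(K \right)} = \left(K^{2} + K^{2}\right) + 2 = 2 K^{2} + 2 = 2 + 2 K^{2}$)
$B{\left(Q \right)} = 5$ ($B{\left(Q \right)} = -4 + \left(\left(2 + 2 Q^{2}\right) Q 0 + 9\right) = -4 + \left(\left(2 + 2 Q^{2}\right) 0 + 9\right) = -4 + \left(0 + 9\right) = -4 + 9 = 5$)
$- B{\left(277 \right)} = \left(-1\right) 5 = -5$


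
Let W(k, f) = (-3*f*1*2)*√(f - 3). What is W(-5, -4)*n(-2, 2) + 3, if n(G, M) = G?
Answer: 3 - 48*I*√7 ≈ 3.0 - 127.0*I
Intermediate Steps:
W(k, f) = -6*f*√(-3 + f) (W(k, f) = (-3*f*2)*√(-3 + f) = (-6*f)*√(-3 + f) = -6*f*√(-3 + f))
W(-5, -4)*n(-2, 2) + 3 = -6*(-4)*√(-3 - 4)*(-2) + 3 = -6*(-4)*√(-7)*(-2) + 3 = -6*(-4)*I*√7*(-2) + 3 = (24*I*√7)*(-2) + 3 = -48*I*√7 + 3 = 3 - 48*I*√7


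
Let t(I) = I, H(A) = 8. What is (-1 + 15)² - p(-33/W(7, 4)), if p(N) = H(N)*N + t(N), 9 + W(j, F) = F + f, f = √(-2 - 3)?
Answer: 293/2 - 99*I*√5/10 ≈ 146.5 - 22.137*I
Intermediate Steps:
f = I*√5 (f = √(-5) = I*√5 ≈ 2.2361*I)
W(j, F) = -9 + F + I*√5 (W(j, F) = -9 + (F + I*√5) = -9 + F + I*√5)
p(N) = 9*N (p(N) = 8*N + N = 9*N)
(-1 + 15)² - p(-33/W(7, 4)) = (-1 + 15)² - 9*(-33/(-9 + 4 + I*√5)) = 14² - 9*(-33/(-5 + I*√5)) = 196 - (-297)/(-5 + I*√5) = 196 + 297/(-5 + I*√5)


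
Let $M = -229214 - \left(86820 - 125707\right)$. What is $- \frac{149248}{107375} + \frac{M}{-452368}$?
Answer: $- \frac{47078657639}{48573014000} \approx -0.96923$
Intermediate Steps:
$M = -190327$ ($M = -229214 - \left(86820 - 125707\right) = -229214 - -38887 = -229214 + 38887 = -190327$)
$- \frac{149248}{107375} + \frac{M}{-452368} = - \frac{149248}{107375} - \frac{190327}{-452368} = \left(-149248\right) \frac{1}{107375} - - \frac{190327}{452368} = - \frac{149248}{107375} + \frac{190327}{452368} = - \frac{47078657639}{48573014000}$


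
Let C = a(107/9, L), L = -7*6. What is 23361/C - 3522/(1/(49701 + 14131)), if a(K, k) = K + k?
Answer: -60925428633/271 ≈ -2.2482e+8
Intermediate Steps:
L = -42
C = -271/9 (C = 107/9 - 42 = -271/9 ≈ -30.111)
23361/C - 3522/(1/(49701 + 14131)) = 23361/(-271/9) - 3522/(1/(49701 + 14131)) = 23361*(-9/271) - 3522/(1/63832) = -210249/271 - 3522/1/63832 = -210249/271 - 3522*63832 = -210249/271 - 224816304 = -60925428633/271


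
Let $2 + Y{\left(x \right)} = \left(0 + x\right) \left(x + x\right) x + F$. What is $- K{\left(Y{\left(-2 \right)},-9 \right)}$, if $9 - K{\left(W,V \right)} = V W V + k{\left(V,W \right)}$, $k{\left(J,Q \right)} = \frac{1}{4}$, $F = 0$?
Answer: $- \frac{5867}{4} \approx -1466.8$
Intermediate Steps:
$k{\left(J,Q \right)} = \frac{1}{4}$
$Y{\left(x \right)} = -2 + 2 x^{3}$ ($Y{\left(x \right)} = -2 + \left(\left(0 + x\right) \left(x + x\right) x + 0\right) = -2 + \left(x 2 x x + 0\right) = -2 + \left(2 x^{2} x + 0\right) = -2 + \left(2 x^{3} + 0\right) = -2 + 2 x^{3}$)
$K{\left(W,V \right)} = \frac{35}{4} - W V^{2}$ ($K{\left(W,V \right)} = 9 - \left(V W V + \frac{1}{4}\right) = 9 - \left(W V^{2} + \frac{1}{4}\right) = 9 - \left(\frac{1}{4} + W V^{2}\right) = \frac{35}{4} - W V^{2}$)
$- K{\left(Y{\left(-2 \right)},-9 \right)} = - (\frac{35}{4} - \left(-2 + 2 \left(-2\right)^{3}\right) \left(-9\right)^{2}) = - (\frac{35}{4} - \left(-2 + 2 \left(-8\right)\right) 81) = - (\frac{35}{4} - \left(-2 - 16\right) 81) = - (\frac{35}{4} - \left(-18\right) 81) = - (\frac{35}{4} + 1458) = \left(-1\right) \frac{5867}{4} = - \frac{5867}{4}$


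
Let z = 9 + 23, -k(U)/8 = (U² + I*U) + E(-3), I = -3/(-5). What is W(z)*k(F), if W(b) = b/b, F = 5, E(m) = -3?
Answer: -200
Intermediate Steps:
I = ⅗ (I = -3*(-⅕) = ⅗ ≈ 0.60000)
k(U) = 24 - 8*U² - 24*U/5 (k(U) = -8*((U² + 3*U/5) - 3) = -8*(-3 + U² + 3*U/5) = 24 - 8*U² - 24*U/5)
z = 32
W(b) = 1
W(z)*k(F) = 1*(24 - 8*5² - 24/5*5) = 1*(24 - 8*25 - 24) = 1*(24 - 200 - 24) = 1*(-200) = -200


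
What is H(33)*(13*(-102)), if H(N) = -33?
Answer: 43758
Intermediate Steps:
H(33)*(13*(-102)) = -429*(-102) = -33*(-1326) = 43758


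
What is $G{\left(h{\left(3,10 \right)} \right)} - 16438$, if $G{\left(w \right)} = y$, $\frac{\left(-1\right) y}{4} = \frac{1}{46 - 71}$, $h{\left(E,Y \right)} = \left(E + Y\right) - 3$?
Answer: $- \frac{410946}{25} \approx -16438.0$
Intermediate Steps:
$h{\left(E,Y \right)} = -3 + E + Y$
$y = \frac{4}{25}$ ($y = - \frac{4}{46 - 71} = - \frac{4}{-25} = \left(-4\right) \left(- \frac{1}{25}\right) = \frac{4}{25} \approx 0.16$)
$G{\left(w \right)} = \frac{4}{25}$
$G{\left(h{\left(3,10 \right)} \right)} - 16438 = \frac{4}{25} - 16438 = - \frac{410946}{25}$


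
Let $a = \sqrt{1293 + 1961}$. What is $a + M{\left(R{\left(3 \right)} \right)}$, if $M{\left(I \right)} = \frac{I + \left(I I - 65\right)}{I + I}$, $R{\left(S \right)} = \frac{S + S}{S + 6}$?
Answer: $- \frac{575}{12} + \sqrt{3254} \approx 9.1272$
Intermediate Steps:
$R{\left(S \right)} = \frac{2 S}{6 + S}$
$M{\left(I \right)} = \frac{-65 + I + I^{2}}{2 I}$ ($M{\left(I \right)} = \frac{I + \left(I^{2} - 65\right)}{2 I} = \left(I + \left(-65 + I^{2}\right)\right) \frac{1}{2 I} = \left(-65 + I + I^{2}\right) \frac{1}{2 I} = \frac{-65 + I + I^{2}}{2 I}$)
$a = \sqrt{3254} \approx 57.044$
$a + M{\left(R{\left(3 \right)} \right)} = \sqrt{3254} + \frac{-65 + 2 \cdot 3 \frac{1}{6 + 3} \left(1 + 2 \cdot 3 \frac{1}{6 + 3}\right)}{2 \cdot 2 \cdot 3 \frac{1}{6 + 3}} = \sqrt{3254} + \frac{-65 + 2 \cdot 3 \cdot \frac{1}{9} \left(1 + 2 \cdot 3 \cdot \frac{1}{9}\right)}{2 \cdot 2 \cdot 3 \cdot \frac{1}{9}} = \sqrt{3254} + \frac{-65 + \frac{2 \left(1 + \frac{2}{3}\right)}{3}}{2 \cdot \frac{2}{3}} = \sqrt{3254} + \frac{1}{2} \cdot \frac{3}{2} \left(-65 + \frac{2}{3} \cdot \frac{5}{3}\right) = \sqrt{3254} + \frac{1}{2} \cdot \frac{3}{2} \left(-65 + \frac{10}{9}\right) = \sqrt{3254} + \frac{1}{2} \cdot \frac{3}{2} \left(- \frac{575}{9}\right) = \sqrt{3254} - \frac{575}{12} = - \frac{575}{12} + \sqrt{3254}$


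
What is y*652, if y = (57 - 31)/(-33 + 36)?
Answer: 16952/3 ≈ 5650.7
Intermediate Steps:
y = 26/3 ≈ 8.6667
y*652 = (26/3)*652 = 16952/3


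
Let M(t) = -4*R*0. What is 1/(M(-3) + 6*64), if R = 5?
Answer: 1/384 ≈ 0.0026042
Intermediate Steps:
M(t) = 0 (M(t) = -4*5*0 = -20*0 = 0)
1/(M(-3) + 6*64) = 1/(0 + 6*64) = 1/(0 + 384) = 1/384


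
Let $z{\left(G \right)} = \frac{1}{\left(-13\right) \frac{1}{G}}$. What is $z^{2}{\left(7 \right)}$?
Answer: $\frac{49}{169} \approx 0.28994$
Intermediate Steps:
$z{\left(G \right)} = - \frac{G}{13}$
$z^{2}{\left(7 \right)} = \left(\left(- \frac{1}{13}\right) 7\right)^{2} = \left(- \frac{7}{13}\right)^{2} = \frac{49}{169}$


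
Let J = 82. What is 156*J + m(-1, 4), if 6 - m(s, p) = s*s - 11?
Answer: 12808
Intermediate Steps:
m(s, p) = 17 - s**2 (m(s, p) = 6 - (s*s - 11) = 6 - (s**2 - 11) = 6 - (-11 + s**2) = 6 + (11 - s**2) = 17 - s**2)
156*J + m(-1, 4) = 156*82 + (17 - 1*(-1)**2) = 12792 + (17 - 1*1) = 12792 + (17 - 1) = 12792 + 16 = 12808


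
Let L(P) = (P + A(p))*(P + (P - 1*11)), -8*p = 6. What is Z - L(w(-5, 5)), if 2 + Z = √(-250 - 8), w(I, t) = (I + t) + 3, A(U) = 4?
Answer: 33 + I*√258 ≈ 33.0 + 16.062*I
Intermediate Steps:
p = -¾ (p = -⅛*6 = -¾ ≈ -0.75000)
w(I, t) = 3 + I + t
L(P) = (-11 + 2*P)*(4 + P) (L(P) = (P + 4)*(P + (P - 1*11)) = (4 + P)*(P + (P - 11)) = (4 + P)*(P + (-11 + P)) = (4 + P)*(-11 + 2*P) = (-11 + 2*P)*(4 + P))
Z = -2 + I*√258 (Z = -2 + √(-250 - 8) = -2 + √(-258) = -2 + I*√258 ≈ -2.0 + 16.062*I)
Z - L(w(-5, 5)) = (-2 + I*√258) - (-44 - 3*(3 - 5 + 5) + 2*(3 - 5 + 5)²) = (-2 + I*√258) - (-44 - 3*3 + 2*3²) = (-2 + I*√258) - (-44 - 9 + 2*9) = (-2 + I*√258) - (-44 - 9 + 18) = (-2 + I*√258) - 1*(-35) = (-2 + I*√258) + 35 = 33 + I*√258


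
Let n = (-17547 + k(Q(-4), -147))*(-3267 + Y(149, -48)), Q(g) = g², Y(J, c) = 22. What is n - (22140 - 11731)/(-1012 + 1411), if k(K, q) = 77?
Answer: 3231337063/57 ≈ 5.6690e+7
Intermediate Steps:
n = 56690150 (n = (-17547 + 77)*(-3267 + 22) = -17470*(-3245) = 56690150)
n - (22140 - 11731)/(-1012 + 1411) = 56690150 - (22140 - 11731)/(-1012 + 1411) = 56690150 - 10409/399 = 56690150 - 1*1487/57 = 56690150 - 1487/57 = 3231337063/57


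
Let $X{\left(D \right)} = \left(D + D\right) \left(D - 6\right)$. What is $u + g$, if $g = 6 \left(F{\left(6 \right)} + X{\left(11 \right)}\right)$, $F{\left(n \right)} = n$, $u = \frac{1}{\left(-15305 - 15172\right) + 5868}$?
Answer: $\frac{17127863}{24609} \approx 696.0$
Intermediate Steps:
$X{\left(D \right)} = 2 D \left(-6 + D\right)$
$u = - \frac{1}{24609}$ ($u = \frac{1}{-30477 + 5868} = \frac{1}{-24609} = - \frac{1}{24609} \approx -4.0636 \cdot 10^{-5}$)
$g = 696$ ($g = 6 \left(6 + 2 \cdot 11 \left(-6 + 11\right)\right) = 6 \left(6 + 2 \cdot 11 \cdot 5\right) = 6 \left(6 + 110\right) = 6 \cdot 116 = 696$)
$u + g = - \frac{1}{24609} + 696 = \frac{17127863}{24609}$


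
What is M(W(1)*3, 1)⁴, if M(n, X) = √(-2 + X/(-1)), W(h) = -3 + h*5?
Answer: 9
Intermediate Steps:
W(h) = -3 + 5*h
M(n, X) = √(-2 - X) (M(n, X) = √(-2 + X*(-1)) = √(-2 - X))
M(W(1)*3, 1)⁴ = (√(-2 - 1*1))⁴ = (√(-2 - 1))⁴ = (√(-3))⁴ = (I*√3)⁴ = 9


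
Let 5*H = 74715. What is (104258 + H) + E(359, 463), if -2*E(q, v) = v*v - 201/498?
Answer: 3989545/332 ≈ 12017.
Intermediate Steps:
E(q, v) = 67/332 - v²/2 (E(q, v) = -(v*v - 201/498)/2 = -(v² - 201*1/498)/2 = -(v² - 67/166)/2 = -(-67/166 + v²)/2 = 67/332 - v²/2)
H = 14943 (H = (⅕)*74715 = 14943)
(104258 + H) + E(359, 463) = (104258 + 14943) + (67/332 - ½*463²) = 119201 + (67/332 - ½*214369) = 119201 + (67/332 - 214369/2) = 119201 - 35585187/332 = 3989545/332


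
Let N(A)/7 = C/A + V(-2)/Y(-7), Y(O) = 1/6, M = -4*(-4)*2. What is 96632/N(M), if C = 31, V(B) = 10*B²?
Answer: 3092224/53977 ≈ 57.288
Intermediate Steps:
M = 32 (M = 16*2 = 32)
Y(O) = ⅙
N(A) = 1680 + 217/A (N(A) = 7*(31/A + (10*(-2)²)/(⅙)) = 7*(31/A + (10*4)*6) = 7*(31/A + 40*6) = 7*(31/A + 240) = 7*(240 + 31/A) = 1680 + 217/A)
96632/N(M) = 96632/(1680 + 217/32) = 96632/(53977/32) = 96632*(32/53977) = 3092224/53977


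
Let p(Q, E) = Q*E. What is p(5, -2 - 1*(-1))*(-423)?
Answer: 2115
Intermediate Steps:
p(Q, E) = E*Q
p(5, -2 - 1*(-1))*(-423) = ((-2 - 1*(-1))*5)*(-423) = ((-2 + 1)*5)*(-423) = -1*5*(-423) = -5*(-423) = 2115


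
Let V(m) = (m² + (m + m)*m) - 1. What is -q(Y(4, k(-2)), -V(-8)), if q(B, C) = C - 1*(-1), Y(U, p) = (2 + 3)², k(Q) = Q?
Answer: 190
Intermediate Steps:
Y(U, p) = 25 (Y(U, p) = 5² = 25)
V(m) = -1 + 3*m² (V(m) = (m² + (2*m)*m) - 1 = (m² + 2*m²) - 1 = 3*m² - 1 = -1 + 3*m²)
q(B, C) = 1 + C (q(B, C) = C + 1 = 1 + C)
-q(Y(4, k(-2)), -V(-8)) = -(1 - (-1 + 3*(-8)²)) = -(1 - (-1 + 3*64)) = -(1 - (-1 + 192)) = -(1 - 1*191) = -(1 - 191) = -1*(-190) = 190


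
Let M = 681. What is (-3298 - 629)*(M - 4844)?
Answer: 16348101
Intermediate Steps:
(-3298 - 629)*(M - 4844) = (-3298 - 629)*(681 - 4844) = -3927*(-4163) = 16348101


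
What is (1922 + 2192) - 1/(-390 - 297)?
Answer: 2826319/687 ≈ 4114.0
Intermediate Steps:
(1922 + 2192) - 1/(-390 - 297) = 4114 - 1/(-687) = 4114 - 1*(-1/687) = 4114 + 1/687 = 2826319/687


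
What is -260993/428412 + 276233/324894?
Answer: 1863692903/7732693796 ≈ 0.24101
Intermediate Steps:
-260993/428412 + 276233/324894 = 1863692903/7732693796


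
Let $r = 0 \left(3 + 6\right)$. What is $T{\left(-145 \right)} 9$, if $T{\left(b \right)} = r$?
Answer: $0$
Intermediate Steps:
$r = 0$ ($r = 0 \cdot 9 = 0$)
$T{\left(b \right)} = 0$
$T{\left(-145 \right)} 9 = 0 \cdot 9 = 0$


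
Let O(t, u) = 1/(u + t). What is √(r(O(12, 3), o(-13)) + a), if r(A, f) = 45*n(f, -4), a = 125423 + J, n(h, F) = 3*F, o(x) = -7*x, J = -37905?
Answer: √86978 ≈ 294.92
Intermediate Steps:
O(t, u) = 1/(t + u)
a = 87518 (a = 125423 - 37905 = 87518)
r(A, f) = -540 (r(A, f) = 45*(3*(-4)) = 45*(-12) = -540)
√(r(O(12, 3), o(-13)) + a) = √(-540 + 87518) = √86978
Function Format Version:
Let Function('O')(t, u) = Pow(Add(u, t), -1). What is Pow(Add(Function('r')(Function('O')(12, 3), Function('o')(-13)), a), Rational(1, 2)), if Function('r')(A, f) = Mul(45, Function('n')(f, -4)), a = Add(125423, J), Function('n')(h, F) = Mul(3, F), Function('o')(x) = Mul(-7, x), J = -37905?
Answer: Pow(86978, Rational(1, 2)) ≈ 294.92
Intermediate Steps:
Function('O')(t, u) = Pow(Add(t, u), -1)
a = 87518 (a = Add(125423, -37905) = 87518)
Function('r')(A, f) = -540 (Function('r')(A, f) = Mul(45, Mul(3, -4)) = Mul(45, -12) = -540)
Pow(Add(Function('r')(Function('O')(12, 3), Function('o')(-13)), a), Rational(1, 2)) = Pow(Add(-540, 87518), Rational(1, 2)) = Pow(86978, Rational(1, 2))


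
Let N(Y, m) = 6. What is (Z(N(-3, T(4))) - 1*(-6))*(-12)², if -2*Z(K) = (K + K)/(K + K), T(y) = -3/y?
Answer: 792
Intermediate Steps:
Z(K) = -½ (Z(K) = -(K + K)/(2*(K + K)) = -2*K/(2*(2*K)) = -2*K*1/(2*K)/2 = -½*1 = -½)
(Z(N(-3, T(4))) - 1*(-6))*(-12)² = (-½ - 1*(-6))*(-12)² = (-½ + 6)*144 = (11/2)*144 = 792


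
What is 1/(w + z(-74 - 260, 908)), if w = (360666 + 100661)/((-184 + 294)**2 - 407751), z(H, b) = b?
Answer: 395651/358789781 ≈ 0.0011027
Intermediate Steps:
w = -461327/395651 (w = 461327/(110**2 - 407751) = 461327/(12100 - 407751) = 461327/(-395651) = 461327*(-1/395651) = -461327/395651 ≈ -1.1660)
1/(w + z(-74 - 260, 908)) = 1/(-461327/395651 + 908) = 1/(358789781/395651) = 395651/358789781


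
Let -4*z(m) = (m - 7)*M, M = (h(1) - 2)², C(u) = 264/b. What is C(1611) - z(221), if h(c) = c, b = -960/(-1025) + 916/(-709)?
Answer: -17803849/25826 ≈ -689.38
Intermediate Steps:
b = -51652/145345 (b = -960*(-1/1025) + 916*(-1/709) = 192/205 - 916/709 = -51652/145345 ≈ -0.35538)
C(u) = -9592770/12913 (C(u) = 264/(-51652/145345) = 264*(-145345/51652) = -9592770/12913)
M = 1 (M = (1 - 2)² = (-1)² = 1)
z(m) = 7/4 - m/4 (z(m) = -(m - 7)/4 = -(-7 + m)/4 = 7/4 - m/4)
C(1611) - z(221) = -9592770/12913 - (7/4 - ¼*221) = -9592770/12913 - (7/4 - 221/4) = -9592770/12913 - 1*(-107/2) = -9592770/12913 + 107/2 = -17803849/25826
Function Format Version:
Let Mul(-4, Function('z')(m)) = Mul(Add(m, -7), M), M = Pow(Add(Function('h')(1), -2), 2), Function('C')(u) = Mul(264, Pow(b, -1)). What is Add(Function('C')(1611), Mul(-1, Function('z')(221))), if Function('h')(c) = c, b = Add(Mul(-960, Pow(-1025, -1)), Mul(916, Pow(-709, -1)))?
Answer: Rational(-17803849, 25826) ≈ -689.38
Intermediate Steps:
b = Rational(-51652, 145345) (b = Add(Mul(-960, Rational(-1, 1025)), Mul(916, Rational(-1, 709))) = Add(Rational(192, 205), Rational(-916, 709)) = Rational(-51652, 145345) ≈ -0.35538)
Function('C')(u) = Rational(-9592770, 12913) (Function('C')(u) = Mul(264, Pow(Rational(-51652, 145345), -1)) = Mul(264, Rational(-145345, 51652)) = Rational(-9592770, 12913))
M = 1 (M = Pow(Add(1, -2), 2) = Pow(-1, 2) = 1)
Function('z')(m) = Add(Rational(7, 4), Mul(Rational(-1, 4), m)) (Function('z')(m) = Mul(Rational(-1, 4), Mul(Add(m, -7), 1)) = Mul(Rational(-1, 4), Mul(Add(-7, m), 1)) = Mul(Rational(-1, 4), Add(-7, m)) = Add(Rational(7, 4), Mul(Rational(-1, 4), m)))
Add(Function('C')(1611), Mul(-1, Function('z')(221))) = Add(Rational(-9592770, 12913), Mul(-1, Add(Rational(7, 4), Mul(Rational(-1, 4), 221)))) = Add(Rational(-9592770, 12913), Mul(-1, Add(Rational(7, 4), Rational(-221, 4)))) = Add(Rational(-9592770, 12913), Mul(-1, Rational(-107, 2))) = Add(Rational(-9592770, 12913), Rational(107, 2)) = Rational(-17803849, 25826)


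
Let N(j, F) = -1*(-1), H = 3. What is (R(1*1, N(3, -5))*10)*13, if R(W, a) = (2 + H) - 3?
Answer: 260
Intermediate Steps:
N(j, F) = 1
R(W, a) = 2 (R(W, a) = (2 + 3) - 3 = 5 - 3 = 2)
(R(1*1, N(3, -5))*10)*13 = (2*10)*13 = 20*13 = 260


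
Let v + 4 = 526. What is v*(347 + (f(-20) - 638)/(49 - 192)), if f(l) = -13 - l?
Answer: 26231544/143 ≈ 1.8344e+5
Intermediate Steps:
v = 522 (v = -4 + 526 = 522)
v*(347 + (f(-20) - 638)/(49 - 192)) = 522*(347 + ((-13 - 1*(-20)) - 638)/(49 - 192)) = 522*(347 + ((-13 + 20) - 638)/(-143)) = 522*(347 + (7 - 638)*(-1/143)) = 522*(347 - 631*(-1/143)) = 522*(347 + 631/143) = 522*(50252/143) = 26231544/143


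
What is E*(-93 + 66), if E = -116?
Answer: 3132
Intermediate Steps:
E*(-93 + 66) = -116*(-93 + 66) = -116*(-27) = 3132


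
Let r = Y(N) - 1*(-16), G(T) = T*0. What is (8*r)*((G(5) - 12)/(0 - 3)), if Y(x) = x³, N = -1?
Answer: 480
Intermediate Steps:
G(T) = 0
r = 15 (r = (-1)³ - 1*(-16) = -1 + 16 = 15)
(8*r)*((G(5) - 12)/(0 - 3)) = (8*15)*((0 - 12)/(0 - 3)) = 120*(-12/(-3)) = 120*(-12*(-⅓)) = 120*4 = 480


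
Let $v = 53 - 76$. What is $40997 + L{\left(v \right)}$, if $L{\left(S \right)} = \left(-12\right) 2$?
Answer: $40973$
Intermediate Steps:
$v = -23$ ($v = 53 - 76 = -23$)
$L{\left(S \right)} = -24$
$40997 + L{\left(v \right)} = 40997 - 24 = 40973$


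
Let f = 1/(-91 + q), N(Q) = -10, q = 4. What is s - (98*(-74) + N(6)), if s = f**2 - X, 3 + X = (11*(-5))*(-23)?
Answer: 45414001/7569 ≈ 6000.0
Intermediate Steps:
f = -1/87 (f = 1/(-91 + 4) = 1/(-87) = -1/87 ≈ -0.011494)
X = 1262 (X = -3 + (11*(-5))*(-23) = -3 - 55*(-23) = -3 + 1265 = 1262)
s = -9552077/7569 (s = (-1/87)**2 - 1*1262 = 1/7569 - 1262 = -9552077/7569 ≈ -1262.0)
s - (98*(-74) + N(6)) = -9552077/7569 - (98*(-74) - 10) = -9552077/7569 - (-7252 - 10) = -9552077/7569 - 1*(-7262) = -9552077/7569 + 7262 = 45414001/7569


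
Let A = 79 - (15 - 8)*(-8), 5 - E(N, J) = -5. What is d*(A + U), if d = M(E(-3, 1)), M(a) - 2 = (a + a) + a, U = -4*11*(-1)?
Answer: 5728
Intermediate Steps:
E(N, J) = 10 (E(N, J) = 5 - 1*(-5) = 5 + 5 = 10)
U = 44 (U = -44*(-1) = 44)
M(a) = 2 + 3*a (M(a) = 2 + ((a + a) + a) = 2 + (2*a + a) = 2 + 3*a)
d = 32 (d = 2 + 3*10 = 2 + 30 = 32)
A = 135 (A = 79 - 7*(-8) = 79 - 1*(-56) = 79 + 56 = 135)
d*(A + U) = 32*(135 + 44) = 32*179 = 5728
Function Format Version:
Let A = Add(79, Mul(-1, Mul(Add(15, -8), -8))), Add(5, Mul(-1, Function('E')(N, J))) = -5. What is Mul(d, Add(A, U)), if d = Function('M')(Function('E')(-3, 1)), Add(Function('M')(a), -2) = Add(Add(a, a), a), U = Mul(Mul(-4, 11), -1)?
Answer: 5728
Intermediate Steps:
Function('E')(N, J) = 10 (Function('E')(N, J) = Add(5, Mul(-1, -5)) = Add(5, 5) = 10)
U = 44 (U = Mul(-44, -1) = 44)
Function('M')(a) = Add(2, Mul(3, a)) (Function('M')(a) = Add(2, Add(Add(a, a), a)) = Add(2, Add(Mul(2, a), a)) = Add(2, Mul(3, a)))
d = 32 (d = Add(2, Mul(3, 10)) = Add(2, 30) = 32)
A = 135 (A = Add(79, Mul(-1, Mul(7, -8))) = Add(79, Mul(-1, -56)) = Add(79, 56) = 135)
Mul(d, Add(A, U)) = Mul(32, Add(135, 44)) = Mul(32, 179) = 5728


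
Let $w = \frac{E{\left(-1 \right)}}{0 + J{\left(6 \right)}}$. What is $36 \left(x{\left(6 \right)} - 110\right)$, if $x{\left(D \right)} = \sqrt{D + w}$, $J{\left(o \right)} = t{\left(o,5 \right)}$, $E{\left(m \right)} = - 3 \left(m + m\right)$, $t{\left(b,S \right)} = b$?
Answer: $-3960 + 36 \sqrt{7} \approx -3864.8$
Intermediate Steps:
$E{\left(m \right)} = - 6 m$ ($E{\left(m \right)} = - 3 \cdot 2 m = - 6 m$)
$J{\left(o \right)} = o$
$w = 1$ ($w = \frac{\left(-6\right) \left(-1\right)}{0 + 6} = \frac{6}{6} = 6 \cdot \frac{1}{6} = 1$)
$x{\left(D \right)} = \sqrt{1 + D}$ ($x{\left(D \right)} = \sqrt{D + 1} = \sqrt{1 + D}$)
$36 \left(x{\left(6 \right)} - 110\right) = 36 \left(\sqrt{1 + 6} - 110\right) = 36 \left(\sqrt{7} - 110\right) = 36 \left(-110 + \sqrt{7}\right) = -3960 + 36 \sqrt{7}$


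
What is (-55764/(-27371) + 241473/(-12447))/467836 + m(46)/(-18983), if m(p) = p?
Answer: -2481341840830699/1008538739926545852 ≈ -0.0024603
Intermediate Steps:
(-55764/(-27371) + 241473/(-12447))/467836 + m(46)/(-18983) = (-55764/(-27371) + 241473/(-12447))/467836 + 46/(-18983) = (-55764*(-1/27371) + 241473*(-1/12447))*(1/467836) + 46*(-1/18983) = (55764/27371 - 80491/4149)*(1/467836) - 46/18983 = -1971754325/113562279*1/467836 - 46/18983 = -1971754325/53128522358244 - 46/18983 = -2481341840830699/1008538739926545852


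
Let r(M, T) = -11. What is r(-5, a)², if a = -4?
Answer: 121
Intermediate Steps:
r(-5, a)² = (-11)² = 121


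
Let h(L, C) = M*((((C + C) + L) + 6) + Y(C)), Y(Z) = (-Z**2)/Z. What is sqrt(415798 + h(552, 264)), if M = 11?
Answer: 2*sqrt(106210) ≈ 651.80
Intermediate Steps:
Y(Z) = -Z
h(L, C) = 66 + 11*C + 11*L (h(L, C) = 11*((((C + C) + L) + 6) - C) = 11*(((2*C + L) + 6) - C) = 11*(((L + 2*C) + 6) - C) = 11*((6 + L + 2*C) - C) = 11*(6 + C + L) = 66 + 11*C + 11*L)
sqrt(415798 + h(552, 264)) = sqrt(415798 + (66 + 11*264 + 11*552)) = sqrt(415798 + (66 + 2904 + 6072)) = sqrt(415798 + 9042) = sqrt(424840) = 2*sqrt(106210)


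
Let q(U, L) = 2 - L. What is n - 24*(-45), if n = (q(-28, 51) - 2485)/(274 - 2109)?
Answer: 1984334/1835 ≈ 1081.4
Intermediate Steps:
n = 2534/1835 (n = ((2 - 1*51) - 2485)/(274 - 2109) = ((2 - 51) - 2485)/(-1835) = (-49 - 2485)*(-1/1835) = -2534*(-1/1835) = 2534/1835 ≈ 1.3809)
n - 24*(-45) = 2534/1835 - 24*(-45) = 2534/1835 + 1080 = 1984334/1835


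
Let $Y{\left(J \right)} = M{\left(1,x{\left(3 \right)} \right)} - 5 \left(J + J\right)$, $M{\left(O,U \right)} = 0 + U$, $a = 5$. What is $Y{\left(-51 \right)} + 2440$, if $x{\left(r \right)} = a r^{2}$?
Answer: $2995$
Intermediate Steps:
$x{\left(r \right)} = 5 r^{2}$
$M{\left(O,U \right)} = U$
$Y{\left(J \right)} = 45 - 10 J$ ($Y{\left(J \right)} = 5 \cdot 3^{2} - 5 \left(J + J\right) = 5 \cdot 9 - 5 \cdot 2 J = 45 - 10 J$)
$Y{\left(-51 \right)} + 2440 = \left(45 - -510\right) + 2440 = \left(45 + 510\right) + 2440 = 555 + 2440 = 2995$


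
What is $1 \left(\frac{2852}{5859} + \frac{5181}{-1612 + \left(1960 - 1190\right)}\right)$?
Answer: $- \frac{901745}{159138} \approx -5.6664$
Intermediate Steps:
$1 \left(\frac{2852}{5859} + \frac{5181}{-1612 + \left(1960 - 1190\right)}\right) = 1 \left(2852 \cdot \frac{1}{5859} + \frac{5181}{-1612 + \left(1960 - 1190\right)}\right) = 1 \left(\frac{92}{189} + \frac{5181}{-1612 + 770}\right) = 1 \left(\frac{92}{189} + \frac{5181}{-842}\right) = 1 \left(\frac{92}{189} + 5181 \left(- \frac{1}{842}\right)\right) = 1 \left(\frac{92}{189} - \frac{5181}{842}\right) = 1 \left(- \frac{901745}{159138}\right) = - \frac{901745}{159138}$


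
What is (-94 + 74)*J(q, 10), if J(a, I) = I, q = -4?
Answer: -200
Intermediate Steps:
(-94 + 74)*J(q, 10) = (-94 + 74)*10 = -20*10 = -200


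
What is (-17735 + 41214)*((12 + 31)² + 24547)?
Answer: 619751684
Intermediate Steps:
(-17735 + 41214)*((12 + 31)² + 24547) = 23479*(43² + 24547) = 23479*(1849 + 24547) = 23479*26396 = 619751684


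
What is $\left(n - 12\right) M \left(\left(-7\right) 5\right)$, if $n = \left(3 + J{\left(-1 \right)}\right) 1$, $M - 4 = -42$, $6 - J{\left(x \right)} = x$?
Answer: $-2660$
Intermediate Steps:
$J{\left(x \right)} = 6 - x$
$M = -38$ ($M = 4 - 42 = -38$)
$n = 10$ ($n = \left(3 + \left(6 - -1\right)\right) 1 = \left(3 + \left(6 + 1\right)\right) 1 = \left(3 + 7\right) 1 = 10 \cdot 1 = 10$)
$\left(n - 12\right) M \left(\left(-7\right) 5\right) = \left(10 - 12\right) \left(-38\right) \left(\left(-7\right) 5\right) = \left(10 - 12\right) \left(-38\right) \left(-35\right) = \left(-2\right) \left(-38\right) \left(-35\right) = 76 \left(-35\right) = -2660$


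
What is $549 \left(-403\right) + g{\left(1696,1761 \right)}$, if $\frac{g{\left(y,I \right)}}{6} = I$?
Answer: $-210681$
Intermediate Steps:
$g{\left(y,I \right)} = 6 I$
$549 \left(-403\right) + g{\left(1696,1761 \right)} = 549 \left(-403\right) + 6 \cdot 1761 = -221247 + 10566 = -210681$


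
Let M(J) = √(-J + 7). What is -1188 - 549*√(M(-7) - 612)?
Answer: -1188 - 549*I*√(612 - √14) ≈ -1188.0 - 13540.0*I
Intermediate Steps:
M(J) = √(7 - J)
-1188 - 549*√(M(-7) - 612) = -1188 - 549*√(√(7 - 1*(-7)) - 612) = -1188 - 549*√(√(7 + 7) - 612) = -1188 - 549*√(√14 - 612) = -1188 - 549*√(-612 + √14)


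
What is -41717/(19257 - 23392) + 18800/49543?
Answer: 2144523331/204860305 ≈ 10.468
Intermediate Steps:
-41717/(19257 - 23392) + 18800/49543 = -41717/(-4135) + 18800*(1/49543) = -41717*(-1/4135) + 18800/49543 = 41717/4135 + 18800/49543 = 2144523331/204860305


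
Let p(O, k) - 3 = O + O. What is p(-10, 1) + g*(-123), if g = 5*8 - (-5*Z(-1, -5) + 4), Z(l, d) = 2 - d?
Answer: -8750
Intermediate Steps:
p(O, k) = 3 + 2*O (p(O, k) = 3 + (O + O) = 3 + 2*O)
g = 71 (g = 5*8 - (-5*(2 - 1*(-5)) + 4) = 40 - (-5*(2 + 5) + 4) = 40 - (-5*7 + 4) = 40 - (-35 + 4) = 40 - 1*(-31) = 40 + 31 = 71)
p(-10, 1) + g*(-123) = (3 + 2*(-10)) + 71*(-123) = (3 - 20) - 8733 = -17 - 8733 = -8750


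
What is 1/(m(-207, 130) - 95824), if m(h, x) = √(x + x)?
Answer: -23956/2295559679 - √65/4591119358 ≈ -1.0438e-5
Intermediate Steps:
m(h, x) = √2*√x (m(h, x) = √(2*x) = √2*√x)
1/(m(-207, 130) - 95824) = 1/(√2*√130 - 95824) = 1/(2*√65 - 95824) = 1/(-95824 + 2*√65)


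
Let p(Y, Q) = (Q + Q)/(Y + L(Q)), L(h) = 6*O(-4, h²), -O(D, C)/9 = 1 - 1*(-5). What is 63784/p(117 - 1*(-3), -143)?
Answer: 6505968/143 ≈ 45496.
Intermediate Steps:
O(D, C) = -54 (O(D, C) = -9*(1 - 1*(-5)) = -9*(1 + 5) = -9*6 = -54)
L(h) = -324 (L(h) = 6*(-54) = -324)
p(Y, Q) = 2*Q/(-324 + Y) (p(Y, Q) = (Q + Q)/(Y - 324) = (2*Q)/(-324 + Y) = 2*Q/(-324 + Y))
63784/p(117 - 1*(-3), -143) = 63784/((2*(-143)/(-324 + (117 - 1*(-3))))) = 63784/((2*(-143)/(-324 + (117 + 3)))) = 63784/((2*(-143)/(-324 + 120))) = 63784/((2*(-143)/(-204))) = 63784/((2*(-143)*(-1/204))) = 63784/(143/102) = 63784*(102/143) = 6505968/143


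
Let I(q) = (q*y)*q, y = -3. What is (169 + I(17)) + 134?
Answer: -564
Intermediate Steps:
I(q) = -3*q² (I(q) = (q*(-3))*q = (-3*q)*q = -3*q²)
(169 + I(17)) + 134 = (169 - 3*17²) + 134 = (169 - 3*289) + 134 = (169 - 867) + 134 = -698 + 134 = -564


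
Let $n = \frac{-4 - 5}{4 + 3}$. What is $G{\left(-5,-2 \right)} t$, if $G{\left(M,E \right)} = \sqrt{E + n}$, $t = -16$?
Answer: $- \frac{16 i \sqrt{161}}{7} \approx - 29.002 i$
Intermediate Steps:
$n = - \frac{9}{7} \approx -1.2857$
$G{\left(M,E \right)} = \sqrt{- \frac{9}{7} + E}$ ($G{\left(M,E \right)} = \sqrt{E - \frac{9}{7}} = \sqrt{- \frac{9}{7} + E}$)
$G{\left(-5,-2 \right)} t = \frac{\sqrt{-63 + 49 \left(-2\right)}}{7} \left(-16\right) = \frac{\sqrt{-63 - 98}}{7} \left(-16\right) = \frac{\sqrt{-161}}{7} \left(-16\right) = \frac{i \sqrt{161}}{7} \left(-16\right) = - \frac{16 i \sqrt{161}}{7}$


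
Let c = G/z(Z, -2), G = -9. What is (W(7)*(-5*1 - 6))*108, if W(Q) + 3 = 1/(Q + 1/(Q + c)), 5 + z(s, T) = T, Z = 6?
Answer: 1403028/413 ≈ 3397.2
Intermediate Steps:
z(s, T) = -5 + T
c = 9/7 (c = -9/(-5 - 2) = -9/(-7) = -9*(-1/7) = 9/7 ≈ 1.2857)
W(Q) = -3 + 1/(Q + 1/(9/7 + Q)) (W(Q) = -3 + 1/(Q + 1/(Q + 9/7)) = -3 + 1/(Q + 1/(9/7 + Q)))
(W(7)*(-5*1 - 6))*108 = (((-12 - 21*7**2 - 20*7)/(7 + 7*7**2 + 9*7))*(-5*1 - 6))*108 = (((-12 - 21*49 - 140)/(7 + 7*49 + 63))*(-5 - 6))*108 = (((-12 - 1029 - 140)/(7 + 343 + 63))*(-11))*108 = ((-1181/413)*(-11))*108 = (((1/413)*(-1181))*(-11))*108 = -1181/413*(-11)*108 = (12991/413)*108 = 1403028/413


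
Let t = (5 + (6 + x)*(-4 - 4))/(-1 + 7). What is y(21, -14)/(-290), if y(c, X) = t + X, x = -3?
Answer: 103/1740 ≈ 0.059195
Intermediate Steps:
t = -19/6 (t = (5 + (6 - 3)*(-4 - 4))/(-1 + 7) = (5 + 3*(-8))/6 = (5 - 24)*(⅙) = -19*⅙ = -19/6 ≈ -3.1667)
y(c, X) = -19/6 + X
y(21, -14)/(-290) = (-19/6 - 14)/(-290) = -103/6*(-1/290) = 103/1740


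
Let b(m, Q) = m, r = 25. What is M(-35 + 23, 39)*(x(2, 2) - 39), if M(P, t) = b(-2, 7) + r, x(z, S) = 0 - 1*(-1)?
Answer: -874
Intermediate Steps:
x(z, S) = 1 (x(z, S) = 0 + 1 = 1)
M(P, t) = 23 (M(P, t) = -2 + 25 = 23)
M(-35 + 23, 39)*(x(2, 2) - 39) = 23*(1 - 39) = 23*(-38) = -874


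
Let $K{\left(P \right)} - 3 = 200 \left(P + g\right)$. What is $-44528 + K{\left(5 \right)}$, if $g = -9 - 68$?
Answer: $-58925$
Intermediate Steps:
$g = -77$ ($g = -9 - 68 = -77$)
$K{\left(P \right)} = -15397 + 200 P$ ($K{\left(P \right)} = 3 + 200 \left(P - 77\right) = 3 + 200 \left(-77 + P\right) = 3 + \left(-15400 + 200 P\right) = -15397 + 200 P$)
$-44528 + K{\left(5 \right)} = -44528 + \left(-15397 + 200 \cdot 5\right) = -44528 + \left(-15397 + 1000\right) = -44528 - 14397 = -58925$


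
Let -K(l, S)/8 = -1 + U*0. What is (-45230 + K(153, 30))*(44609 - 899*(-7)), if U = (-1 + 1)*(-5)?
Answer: -2301890244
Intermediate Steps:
U = 0 (U = 0*(-5) = 0)
K(l, S) = 8 (K(l, S) = -8*(-1 + 0*0) = -8*(-1 + 0) = -8*(-1) = 8)
(-45230 + K(153, 30))*(44609 - 899*(-7)) = (-45230 + 8)*(44609 - 899*(-7)) = -45222*(44609 + 6293) = -45222*50902 = -2301890244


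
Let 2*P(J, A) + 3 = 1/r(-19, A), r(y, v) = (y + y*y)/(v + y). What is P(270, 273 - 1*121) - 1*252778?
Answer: -9100055/36 ≈ -2.5278e+5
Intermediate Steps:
r(y, v) = (y + y²)/(v + y)
P(J, A) = -55/36 + A/684 (P(J, A) = -3/2 + 1/(2*((-19*(1 - 19)/(A - 19)))) = -3/2 + 1/(2*((-19*(-18)/(-19 + A)))) = -3/2 + 1/(2*((342/(-19 + A)))) = -3/2 + (-1/18 + A/342)/2 = -3/2 + (-1/36 + A/684) = -55/36 + A/684)
P(270, 273 - 1*121) - 1*252778 = (-55/36 + (273 - 1*121)/684) - 1*252778 = (-55/36 + (273 - 121)/684) - 252778 = (-55/36 + (1/684)*152) - 252778 = (-55/36 + 2/9) - 252778 = -47/36 - 252778 = -9100055/36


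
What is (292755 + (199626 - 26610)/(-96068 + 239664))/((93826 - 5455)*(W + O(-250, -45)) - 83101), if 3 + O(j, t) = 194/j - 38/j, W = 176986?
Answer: 1313706874875/70182663684319738 ≈ 1.8718e-5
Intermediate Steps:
O(j, t) = -3 + 156/j (O(j, t) = -3 + (194/j - 38/j) = -3 + 156/j)
(292755 + (199626 - 26610)/(-96068 + 239664))/((93826 - 5455)*(W + O(-250, -45)) - 83101) = (292755 + (199626 - 26610)/(-96068 + 239664))/((93826 - 5455)*(176986 + (-3 + 156/(-250))) - 83101) = (292755 + 173016/143596)/(88371*(176986 + (-3 + 156*(-1/250))) - 83101) = (292755 + 173016*(1/143596))/(88371*(176986 + (-3 - 78/125)) - 83101) = (292755 + 43254/35899)/(88371*(176986 - 453/125) - 83101) = 10509654999/(35899*(88371*(22122797/125) - 83101)) = 10509654999/(35899*(1955013693687/125 - 83101)) = 10509654999/(35899*(1955003306062/125)) = (10509654999/35899)*(125/1955003306062) = 1313706874875/70182663684319738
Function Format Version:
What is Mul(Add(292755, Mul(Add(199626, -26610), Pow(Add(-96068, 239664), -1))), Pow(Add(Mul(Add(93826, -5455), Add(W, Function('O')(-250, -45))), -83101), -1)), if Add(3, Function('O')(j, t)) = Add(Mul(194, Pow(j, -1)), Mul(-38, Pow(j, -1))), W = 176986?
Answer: Rational(1313706874875, 70182663684319738) ≈ 1.8718e-5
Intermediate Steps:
Function('O')(j, t) = Add(-3, Mul(156, Pow(j, -1))) (Function('O')(j, t) = Add(-3, Add(Mul(194, Pow(j, -1)), Mul(-38, Pow(j, -1)))) = Add(-3, Mul(156, Pow(j, -1))))
Mul(Add(292755, Mul(Add(199626, -26610), Pow(Add(-96068, 239664), -1))), Pow(Add(Mul(Add(93826, -5455), Add(W, Function('O')(-250, -45))), -83101), -1)) = Mul(Add(292755, Mul(Add(199626, -26610), Pow(Add(-96068, 239664), -1))), Pow(Add(Mul(Add(93826, -5455), Add(176986, Add(-3, Mul(156, Pow(-250, -1))))), -83101), -1)) = Mul(Add(292755, Mul(173016, Pow(143596, -1))), Pow(Add(Mul(88371, Add(176986, Add(-3, Mul(156, Rational(-1, 250))))), -83101), -1)) = Mul(Add(292755, Mul(173016, Rational(1, 143596))), Pow(Add(Mul(88371, Add(176986, Add(-3, Rational(-78, 125)))), -83101), -1)) = Mul(Add(292755, Rational(43254, 35899)), Pow(Add(Mul(88371, Add(176986, Rational(-453, 125))), -83101), -1)) = Mul(Rational(10509654999, 35899), Pow(Add(Mul(88371, Rational(22122797, 125)), -83101), -1)) = Mul(Rational(10509654999, 35899), Pow(Add(Rational(1955013693687, 125), -83101), -1)) = Mul(Rational(10509654999, 35899), Pow(Rational(1955003306062, 125), -1)) = Mul(Rational(10509654999, 35899), Rational(125, 1955003306062)) = Rational(1313706874875, 70182663684319738)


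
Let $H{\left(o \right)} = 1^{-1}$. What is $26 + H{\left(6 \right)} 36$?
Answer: $62$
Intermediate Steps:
$H{\left(o \right)} = 1$
$26 + H{\left(6 \right)} 36 = 26 + 1 \cdot 36 = 26 + 36 = 62$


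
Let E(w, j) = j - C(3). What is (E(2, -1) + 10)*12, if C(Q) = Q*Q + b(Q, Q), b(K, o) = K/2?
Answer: -18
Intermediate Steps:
b(K, o) = K/2 (b(K, o) = K*(1/2) = K/2)
C(Q) = Q**2 + Q/2 (C(Q) = Q*Q + Q/2 = Q**2 + Q/2)
E(w, j) = -21/2 + j (E(w, j) = j - 3*(1/2 + 3) = j - 3*7/2 = j - 1*21/2 = j - 21/2 = -21/2 + j)
(E(2, -1) + 10)*12 = ((-21/2 - 1) + 10)*12 = (-23/2 + 10)*12 = -3/2*12 = -18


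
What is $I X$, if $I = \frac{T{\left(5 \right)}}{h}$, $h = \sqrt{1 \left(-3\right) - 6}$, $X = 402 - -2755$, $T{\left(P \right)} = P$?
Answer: $- \frac{15785 i}{3} \approx - 5261.7 i$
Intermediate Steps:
$X = 3157$ ($X = 402 + 2755 = 3157$)
$h = 3 i$ ($h = \sqrt{-3 - 6} = \sqrt{-9} = 3 i \approx 3.0 i$)
$I = - \frac{5 i}{3}$ ($I = \frac{5}{3 i} = 5 \left(- \frac{i}{3}\right) = - \frac{5 i}{3} \approx - 1.6667 i$)
$I X = - \frac{5 i}{3} \cdot 3157 = - \frac{15785 i}{3}$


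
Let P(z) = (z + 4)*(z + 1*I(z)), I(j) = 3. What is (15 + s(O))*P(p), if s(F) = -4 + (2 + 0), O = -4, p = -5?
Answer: 26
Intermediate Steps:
s(F) = -2 (s(F) = -4 + 2 = -2)
P(z) = (3 + z)*(4 + z) (P(z) = (z + 4)*(z + 1*3) = (4 + z)*(z + 3) = (4 + z)*(3 + z) = (3 + z)*(4 + z))
(15 + s(O))*P(p) = (15 - 2)*(12 + (-5)**2 + 7*(-5)) = 13*(12 + 25 - 35) = 13*2 = 26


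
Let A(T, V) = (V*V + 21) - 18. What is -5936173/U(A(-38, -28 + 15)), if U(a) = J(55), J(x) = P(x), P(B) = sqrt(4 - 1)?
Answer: -5936173*sqrt(3)/3 ≈ -3.4273e+6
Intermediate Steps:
P(B) = sqrt(3)
J(x) = sqrt(3)
A(T, V) = 3 + V**2 (A(T, V) = (V**2 + 21) - 18 = (21 + V**2) - 18 = 3 + V**2)
U(a) = sqrt(3)
-5936173/U(A(-38, -28 + 15)) = -5936173*sqrt(3)/3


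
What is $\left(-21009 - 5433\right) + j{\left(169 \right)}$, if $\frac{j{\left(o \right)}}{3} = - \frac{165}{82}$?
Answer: $- \frac{2168739}{82} \approx -26448.0$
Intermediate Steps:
$j{\left(o \right)} = - \frac{495}{82}$ ($j{\left(o \right)} = 3 \left(- \frac{165}{82}\right) = - \frac{495}{82}$)
$\left(-21009 - 5433\right) + j{\left(169 \right)} = \left(-21009 - 5433\right) - \frac{495}{82} = -26442 - \frac{495}{82} = - \frac{2168739}{82}$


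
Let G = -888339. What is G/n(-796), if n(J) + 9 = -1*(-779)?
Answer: -888339/770 ≈ -1153.7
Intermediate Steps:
n(J) = 770 (n(J) = -9 - 1*(-779) = -9 + 779 = 770)
G/n(-796) = -888339/770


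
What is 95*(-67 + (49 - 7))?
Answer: -2375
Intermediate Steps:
95*(-67 + (49 - 7)) = 95*(-67 + 42) = 95*(-25) = -2375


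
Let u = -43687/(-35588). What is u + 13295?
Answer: 67598021/5084 ≈ 13296.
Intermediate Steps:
u = 6241/5084 (u = -43687*(-1/35588) = 6241/5084 ≈ 1.2276)
u + 13295 = 6241/5084 + 13295 = 67598021/5084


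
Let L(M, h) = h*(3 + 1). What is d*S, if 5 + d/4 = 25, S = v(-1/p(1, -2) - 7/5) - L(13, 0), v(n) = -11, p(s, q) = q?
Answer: -880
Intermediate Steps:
L(M, h) = 4*h (L(M, h) = h*4 = 4*h)
S = -11 (S = -11 - 4*0 = -11 - 1*0 = -11 + 0 = -11)
d = 80 (d = -20 + 4*25 = -20 + 100 = 80)
d*S = 80*(-11) = -880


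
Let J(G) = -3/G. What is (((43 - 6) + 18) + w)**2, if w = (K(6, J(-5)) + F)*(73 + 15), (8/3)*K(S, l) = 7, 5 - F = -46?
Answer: 22791076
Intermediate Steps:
F = 51 (F = 5 - 1*(-46) = 5 + 46 = 51)
K(S, l) = 21/8 (K(S, l) = (3/8)*7 = 21/8)
w = 4719 (w = (21/8 + 51)*(73 + 15) = (429/8)*88 = 4719)
(((43 - 6) + 18) + w)**2 = (((43 - 6) + 18) + 4719)**2 = ((37 + 18) + 4719)**2 = (55 + 4719)**2 = 4774**2 = 22791076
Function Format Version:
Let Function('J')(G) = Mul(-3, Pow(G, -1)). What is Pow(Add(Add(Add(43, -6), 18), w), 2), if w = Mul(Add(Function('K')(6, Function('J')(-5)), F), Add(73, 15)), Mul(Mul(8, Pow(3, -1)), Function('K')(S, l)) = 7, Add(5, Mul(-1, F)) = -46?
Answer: 22791076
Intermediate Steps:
F = 51 (F = Add(5, Mul(-1, -46)) = Add(5, 46) = 51)
Function('K')(S, l) = Rational(21, 8) (Function('K')(S, l) = Mul(Rational(3, 8), 7) = Rational(21, 8))
w = 4719 (w = Mul(Add(Rational(21, 8), 51), Add(73, 15)) = Mul(Rational(429, 8), 88) = 4719)
Pow(Add(Add(Add(43, -6), 18), w), 2) = Pow(Add(Add(Add(43, -6), 18), 4719), 2) = Pow(Add(Add(37, 18), 4719), 2) = Pow(Add(55, 4719), 2) = Pow(4774, 2) = 22791076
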